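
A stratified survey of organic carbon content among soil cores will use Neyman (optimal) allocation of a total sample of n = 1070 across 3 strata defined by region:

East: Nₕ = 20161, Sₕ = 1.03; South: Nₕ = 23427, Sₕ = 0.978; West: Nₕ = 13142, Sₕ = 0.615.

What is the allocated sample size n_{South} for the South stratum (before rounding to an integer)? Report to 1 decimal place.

Neyman allocation: nₕ = n·NₕSₕ / Σⱼ NⱼSⱼ.
Σ NⱼSⱼ = 20161·1.03 + 23427·0.978 + 13142·0.615 = 51759.766.
n_{South} = 1070·23427·0.978 / 51759.766 = 473.6.

473.6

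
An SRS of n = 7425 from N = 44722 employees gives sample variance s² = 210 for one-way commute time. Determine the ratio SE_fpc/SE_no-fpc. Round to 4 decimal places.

0.9132

f = n/N = 7425/44722 = 0.16602567.
SE_no-fpc = √(s²/n) = 0.16817499; SE_fpc = √((1−f)s²/n) = 0.1535811.
Ratio = √(1−f) = 0.91322195.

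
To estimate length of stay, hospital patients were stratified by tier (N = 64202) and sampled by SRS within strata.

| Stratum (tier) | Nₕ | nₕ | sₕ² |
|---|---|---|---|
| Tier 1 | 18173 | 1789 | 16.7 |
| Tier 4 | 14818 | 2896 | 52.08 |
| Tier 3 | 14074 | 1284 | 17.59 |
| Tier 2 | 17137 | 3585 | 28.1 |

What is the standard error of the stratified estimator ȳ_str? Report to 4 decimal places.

Var(ȳ_str) = Σₕ Wₕ²(1 − fₕ)sₕ²/nₕ with Wₕ = Nₕ/N, N = 64202.
Tier 1: Wₕ = 0.28305972; term = 0.28305972²·(1 − 0.09844274)·16.7/1789 = 6.7430376 × 10^-4.
Tier 4: Wₕ = 0.23080278; term = 0.23080278²·(1 − 0.19543798)·52.08/2896 = 7.7075085 × 10^-4.
Tier 3: Wₕ = 0.21921435; term = 0.21921435²·(1 − 0.09123206)·17.59/1284 = 5.9826251 × 10^-4.
Tier 2: Wₕ = 0.26692315; term = 0.26692315²·(1 − 0.20919648)·28.1/3585 = 4.4162966 × 10^-4.
Sum = 0.0024849468.
SE = √(0.0024849468) = 0.0498.

0.0498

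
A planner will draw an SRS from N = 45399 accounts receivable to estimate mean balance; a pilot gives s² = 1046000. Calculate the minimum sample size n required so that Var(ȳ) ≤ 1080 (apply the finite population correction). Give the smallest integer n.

Without fpc, n₀ = s²/D = 1046000/1080 = 968.5185.
With fpc, (1 − n/N)·s²/n ≤ D requires n ≥ n₀/(1 + n₀/N) = 968.5185/(1 + 968.5185/45399) = 948.2882.
Rounding up, n = 949.

949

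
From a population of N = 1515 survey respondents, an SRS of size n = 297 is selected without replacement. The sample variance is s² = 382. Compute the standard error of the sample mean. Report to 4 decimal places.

1.0169

Under SRS without replacement, Var(ȳ) = (1 − f)·s²/n with f = n/N = 297/1515 = 0.19603960.
Var(ȳ) = (1 − 0.19603960)·382/297 = 0.80396040·1.2861953 = 1.0340501.
SE(ȳ) = √(1.0340501) = 1.0169.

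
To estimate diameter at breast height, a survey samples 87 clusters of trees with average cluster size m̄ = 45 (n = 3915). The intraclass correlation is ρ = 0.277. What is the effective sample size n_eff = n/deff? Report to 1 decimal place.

deff = 1 + (45 − 1)·0.277 = 1 + 12.188 = 13.188.
n_eff = 3915 / 13.188 = 296.9.

296.9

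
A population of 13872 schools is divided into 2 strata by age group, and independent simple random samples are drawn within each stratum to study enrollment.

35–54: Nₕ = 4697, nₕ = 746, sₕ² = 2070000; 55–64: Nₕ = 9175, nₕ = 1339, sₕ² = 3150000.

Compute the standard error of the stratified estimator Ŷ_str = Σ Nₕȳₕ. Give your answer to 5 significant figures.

469710

Var(Ŷ_str) = Σₕ Nₕ²(1 − fₕ)sₕ²/nₕ.
35–54: 4697²·(1 − 746/4697)·2070000/746 = 5.1494294 × 10^10.
55–64: 9175²·(1 − 1339/9175)·3150000/1339 = 1.6913383 × 10^11.
Sum = 2.2062812 × 10^11.
SE = √(2.2062812 × 10^11) = 469710.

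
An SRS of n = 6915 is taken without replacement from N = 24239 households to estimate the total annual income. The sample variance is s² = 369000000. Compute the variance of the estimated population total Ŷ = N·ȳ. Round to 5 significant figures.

2.2408 × 10^13

Var(Ŷ) = N²·Var(ȳ) = N²·(1 − n/N)·s²/n.
f = 6915/24239 = 0.28528405; Var(ȳ) = 0.71471595·369000000/6915 = 38138.856.
Var(Ŷ) = 24239² · 38138.856 = 2.2407689 × 10^13.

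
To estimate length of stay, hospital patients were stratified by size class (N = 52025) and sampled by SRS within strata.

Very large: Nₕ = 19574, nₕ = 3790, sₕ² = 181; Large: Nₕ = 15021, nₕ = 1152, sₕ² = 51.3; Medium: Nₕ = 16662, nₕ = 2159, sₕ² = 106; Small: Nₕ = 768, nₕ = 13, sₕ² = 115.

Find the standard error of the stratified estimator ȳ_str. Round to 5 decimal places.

0.12312

Var(ȳ_str) = Σₕ Wₕ²(1 − fₕ)sₕ²/nₕ with Wₕ = Nₕ/N, N = 52025.
Very large: Wₕ = 0.37624219; term = 0.37624219²·(1 − 0.19362420)·181/3790 = 0.0054514476.
Large: Wₕ = 0.28872657; term = 0.28872657²·(1 − 0.07669263)·51.3/1152 = 0.0034275571.
Medium: Wₕ = 0.32026910; term = 0.32026910²·(1 − 0.12957628)·106/2159 = 0.0043834295.
Small: Wₕ = 0.01476213; term = 0.01476213²·(1 − 0.01692708)·115/13 = 0.0018951277.
Sum = 0.015157562.
SE = √(0.015157562) = 0.12312.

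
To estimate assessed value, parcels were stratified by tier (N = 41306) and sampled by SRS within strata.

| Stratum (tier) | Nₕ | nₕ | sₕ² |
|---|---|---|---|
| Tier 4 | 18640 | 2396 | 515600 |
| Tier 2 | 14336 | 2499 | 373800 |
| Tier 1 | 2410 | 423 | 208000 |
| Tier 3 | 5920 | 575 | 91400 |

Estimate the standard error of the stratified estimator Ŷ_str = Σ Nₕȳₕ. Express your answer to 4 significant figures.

Var(Ŷ_str) = Σₕ Nₕ²(1 − fₕ)sₕ²/nₕ.
Tier 4: 18640²·(1 − 2396/18640)·515600/2396 = 6.5157586 × 10^10.
Tier 2: 14336²·(1 − 2499/14336)·373800/2499 = 2.5382984 × 10^10.
Tier 1: 2410²·(1 − 423/2410)·208000/423 = 2.3547124 × 10^9.
Tier 3: 5920²·(1 − 575/5920)·91400/575 = 5.0297658 × 10^9.
Sum = 9.7925048 × 10^10.
SE = √(9.7925048 × 10^10) = 312900.

312900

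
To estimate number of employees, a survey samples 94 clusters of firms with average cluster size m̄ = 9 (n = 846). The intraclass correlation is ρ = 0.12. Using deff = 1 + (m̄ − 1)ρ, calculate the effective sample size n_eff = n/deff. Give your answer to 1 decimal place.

431.6

deff = 1 + (9 − 1)·0.12 = 1 + 0.96 = 1.96.
n_eff = 846 / 1.96 = 431.6.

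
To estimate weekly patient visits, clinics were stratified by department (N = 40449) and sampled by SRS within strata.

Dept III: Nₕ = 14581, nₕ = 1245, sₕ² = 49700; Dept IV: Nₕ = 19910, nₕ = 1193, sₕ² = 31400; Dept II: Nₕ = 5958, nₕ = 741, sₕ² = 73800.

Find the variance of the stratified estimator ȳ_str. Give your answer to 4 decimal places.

Var(ȳ_str) = Σₕ Wₕ²(1 − fₕ)sₕ²/nₕ with Wₕ = Nₕ/N, N = 40449.
Dept III: Wₕ = 0.36047863; term = 0.36047863²·(1 − 0.08538509)·49700/1245 = 4.7444334.
Dept IV: Wₕ = 0.49222478; term = 0.49222478²·(1 − 0.05991964)·31400/1193 = 5.9948887.
Dept II: Wₕ = 0.14729660; term = 0.14729660²·(1 − 0.12437059)·73800/741 = 1.8920992.
Sum = 12.631421.

12.6314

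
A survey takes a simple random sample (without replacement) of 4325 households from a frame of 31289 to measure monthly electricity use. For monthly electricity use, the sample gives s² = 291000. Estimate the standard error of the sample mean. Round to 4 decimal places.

7.6146

Under SRS without replacement, Var(ȳ) = (1 − f)·s²/n with f = n/N = 4325/31289 = 0.13822749.
Var(ȳ) = (1 − 0.13822749)·291000/4325 = 0.86177251·67.283237 = 57.982844.
SE(ȳ) = √(57.982844) = 7.6146.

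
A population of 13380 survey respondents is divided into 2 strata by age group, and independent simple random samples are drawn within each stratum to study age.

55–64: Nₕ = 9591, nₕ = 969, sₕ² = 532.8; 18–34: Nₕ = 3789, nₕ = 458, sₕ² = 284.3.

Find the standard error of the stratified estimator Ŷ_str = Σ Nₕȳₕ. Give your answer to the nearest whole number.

7301

Var(Ŷ_str) = Σₕ Nₕ²(1 − fₕ)sₕ²/nₕ.
55–64: 9591²·(1 − 969/9591)·532.8/969 = 4.546868 × 10^7.
18–34: 3789²·(1 − 458/3789)·284.3/458 = 7.834488 × 10^6.
Sum = 5.3303168 × 10^7.
SE = √(5.3303168 × 10^7) = 7301.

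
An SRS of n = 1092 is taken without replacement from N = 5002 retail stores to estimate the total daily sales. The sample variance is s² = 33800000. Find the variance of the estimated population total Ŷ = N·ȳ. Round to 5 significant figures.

Var(Ŷ) = N²·Var(ȳ) = N²·(1 − n/N)·s²/n.
f = 1092/5002 = 0.21831267; Var(ȳ) = 0.78168733·33800000/1092 = 24195.084.
Var(Ŷ) = 5002² · 24195.084 = 6.053611 × 10^11.

6.0536 × 10^11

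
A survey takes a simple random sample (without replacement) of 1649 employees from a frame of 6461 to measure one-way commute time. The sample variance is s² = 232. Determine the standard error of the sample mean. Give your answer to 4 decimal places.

0.3237

Under SRS without replacement, Var(ȳ) = (1 − f)·s²/n with f = n/N = 1649/6461 = 0.25522365.
Var(ȳ) = (1 − 0.25522365)·232/1649 = 0.74477635·0.14069133 = 0.10478357.
SE(ȳ) = √(0.10478357) = 0.3237.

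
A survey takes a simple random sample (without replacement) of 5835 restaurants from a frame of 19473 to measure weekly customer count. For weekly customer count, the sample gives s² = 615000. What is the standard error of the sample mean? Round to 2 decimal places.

Under SRS without replacement, Var(ȳ) = (1 − f)·s²/n with f = n/N = 5835/19473 = 0.29964566.
Var(ȳ) = (1 − 0.29964566)·615000/5835 = 0.70035434·105.39846 = 73.816267.
SE(ȳ) = √(73.816267) = 8.59.

8.59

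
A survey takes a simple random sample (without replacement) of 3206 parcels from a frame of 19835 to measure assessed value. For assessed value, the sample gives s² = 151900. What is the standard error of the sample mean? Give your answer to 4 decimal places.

Under SRS without replacement, Var(ȳ) = (1 − f)·s²/n with f = n/N = 3206/19835 = 0.16163348.
Var(ȳ) = (1 − 0.16163348)·151900/3206 = 0.83836652·47.379913 = 39.721733.
SE(ȳ) = √(39.721733) = 6.3025.

6.3025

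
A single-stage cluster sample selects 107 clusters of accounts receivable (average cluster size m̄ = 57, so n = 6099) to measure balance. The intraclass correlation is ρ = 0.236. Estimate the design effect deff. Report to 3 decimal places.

14.216

deff = 1 + (57 − 1)·0.236 = 1 + 13.216 = 14.216.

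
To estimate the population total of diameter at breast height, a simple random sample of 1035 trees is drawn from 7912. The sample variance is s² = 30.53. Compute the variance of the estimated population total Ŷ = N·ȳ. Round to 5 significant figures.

Var(Ŷ) = N²·Var(ȳ) = N²·(1 − n/N)·s²/n.
f = 1035/7912 = 0.13081395; Var(ȳ) = 0.86918605·30.53/1035 = 0.025638889.
Var(Ŷ) = 7912² · 0.025638889 = 1.6049879 × 10^6.

1.6050 × 10^6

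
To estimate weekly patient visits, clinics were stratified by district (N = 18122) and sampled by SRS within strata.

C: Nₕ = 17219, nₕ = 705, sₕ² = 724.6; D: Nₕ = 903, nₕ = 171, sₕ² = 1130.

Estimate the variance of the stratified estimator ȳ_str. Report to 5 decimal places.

Var(ȳ_str) = Σₕ Wₕ²(1 − fₕ)sₕ²/nₕ with Wₕ = Nₕ/N, N = 18122.
C: Wₕ = 0.95017106; term = 0.95017106²·(1 − 0.04094314)·724.6/705 = 0.8899327.
D: Wₕ = 0.04982894; term = 0.04982894²·(1 − 0.18936877)·1130/171 = 0.013300529.
Sum = 0.90323323.

0.90323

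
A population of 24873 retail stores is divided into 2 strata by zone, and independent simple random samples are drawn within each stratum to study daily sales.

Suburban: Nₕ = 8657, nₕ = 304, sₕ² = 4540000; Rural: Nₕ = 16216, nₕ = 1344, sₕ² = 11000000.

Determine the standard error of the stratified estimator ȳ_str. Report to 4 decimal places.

70.2567

Var(ȳ_str) = Σₕ Wₕ²(1 − fₕ)sₕ²/nₕ with Wₕ = Nₕ/N, N = 24873.
Suburban: Wₕ = 0.34804808; term = 0.34804808²·(1 − 0.03511609)·4540000/304 = 1745.5642.
Rural: Wₕ = 0.65195192; term = 0.65195192²·(1 − 0.08288111)·11000000/1344 = 3190.4371.
Sum = 4936.0013.
SE = √(4936.0013) = 70.2567.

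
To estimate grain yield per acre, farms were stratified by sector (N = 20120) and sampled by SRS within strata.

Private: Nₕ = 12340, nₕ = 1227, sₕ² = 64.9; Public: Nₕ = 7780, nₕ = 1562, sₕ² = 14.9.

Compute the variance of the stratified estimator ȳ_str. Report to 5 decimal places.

Var(ȳ_str) = Σₕ Wₕ²(1 − fₕ)sₕ²/nₕ with Wₕ = Nₕ/N, N = 20120.
Private: Wₕ = 0.61332008; term = 0.61332008²·(1 − 0.09943274)·64.9/1227 = 0.017918046.
Public: Wₕ = 0.38667992; term = 0.38667992²·(1 − 0.20077121)·14.9/1562 = 0.0011399337.
Sum = 0.01905798.

0.01906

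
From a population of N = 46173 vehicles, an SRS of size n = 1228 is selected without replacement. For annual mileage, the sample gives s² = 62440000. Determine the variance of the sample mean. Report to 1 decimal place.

49494.6

Under SRS without replacement, Var(ȳ) = (1 − f)·s²/n with f = n/N = 1228/46173 = 0.02659563.
Var(ȳ) = (1 − 0.02659563)·62440000/1228 = 0.97340437·50846.906 = 49494.6.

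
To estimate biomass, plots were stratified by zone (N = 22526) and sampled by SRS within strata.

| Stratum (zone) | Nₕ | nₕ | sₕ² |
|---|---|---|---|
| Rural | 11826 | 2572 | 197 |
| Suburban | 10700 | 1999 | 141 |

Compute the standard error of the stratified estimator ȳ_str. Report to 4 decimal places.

0.1716

Var(ȳ_str) = Σₕ Wₕ²(1 − fₕ)sₕ²/nₕ with Wₕ = Nₕ/N, N = 22526.
Rural: Wₕ = 0.52499334; term = 0.52499334²·(1 − 0.21748689)·197/2572 = 0.016519408.
Suburban: Wₕ = 0.47500666; term = 0.47500666²·(1 − 0.18682243)·141/1999 = 0.012941693.
Sum = 0.029461101.
SE = √(0.029461101) = 0.1716.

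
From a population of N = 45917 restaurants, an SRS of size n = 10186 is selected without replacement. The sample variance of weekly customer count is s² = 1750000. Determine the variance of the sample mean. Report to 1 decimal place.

Under SRS without replacement, Var(ȳ) = (1 − f)·s²/n with f = n/N = 10186/45917 = 0.22183505.
Var(ȳ) = (1 − 0.22183505)·1750000/10186 = 0.77816495·171.80444 = 133.69219.

133.7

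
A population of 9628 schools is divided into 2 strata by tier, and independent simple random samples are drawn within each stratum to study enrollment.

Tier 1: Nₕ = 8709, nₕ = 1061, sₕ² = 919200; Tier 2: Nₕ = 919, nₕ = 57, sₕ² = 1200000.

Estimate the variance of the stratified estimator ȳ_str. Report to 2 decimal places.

Var(ȳ_str) = Σₕ Wₕ²(1 − fₕ)sₕ²/nₕ with Wₕ = Nₕ/N, N = 9628.
Tier 1: Wₕ = 0.90454923; term = 0.90454923²·(1 − 0.12182799)·919200/1061 = 622.49897.
Tier 2: Wₕ = 0.09545077; term = 0.09545077²·(1 − 0.06202394)·1200000/57 = 179.9107.
Sum = 802.40967.

802.41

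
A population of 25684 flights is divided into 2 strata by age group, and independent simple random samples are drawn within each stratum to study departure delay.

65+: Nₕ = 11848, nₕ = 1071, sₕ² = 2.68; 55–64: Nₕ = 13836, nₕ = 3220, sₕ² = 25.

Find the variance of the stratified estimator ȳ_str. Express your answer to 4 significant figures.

Var(ȳ_str) = Σₕ Wₕ²(1 − fₕ)sₕ²/nₕ with Wₕ = Nₕ/N, N = 25684.
65+: Wₕ = 0.46129886; term = 0.46129886²·(1 − 0.09039500)·2.68/1071 = 4.8435404 × 10^-4.
55–64: Wₕ = 0.53870114; term = 0.53870114²·(1 − 0.23272622)·25/3220 = 0.0017287424.
Sum = 0.0022130964.

0.002213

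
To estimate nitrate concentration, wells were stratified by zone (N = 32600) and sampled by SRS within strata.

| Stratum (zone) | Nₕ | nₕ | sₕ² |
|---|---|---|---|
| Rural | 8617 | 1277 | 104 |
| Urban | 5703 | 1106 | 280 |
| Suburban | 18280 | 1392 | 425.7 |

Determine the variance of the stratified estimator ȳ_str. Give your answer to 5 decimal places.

Var(ȳ_str) = Σₕ Wₕ²(1 − fₕ)sₕ²/nₕ with Wₕ = Nₕ/N, N = 32600.
Rural: Wₕ = 0.26432515; term = 0.26432515²·(1 − 0.14819543)·104/1277 = 0.0048468479.
Urban: Wₕ = 0.17493865; term = 0.17493865²·(1 − 0.19393302)·280/1106 = 0.0062451889.
Suburban: Wₕ = 0.56073620; term = 0.56073620²·(1 − 0.07614880)·425.7/1392 = 0.088834902.
Sum = 0.099926939.

0.09993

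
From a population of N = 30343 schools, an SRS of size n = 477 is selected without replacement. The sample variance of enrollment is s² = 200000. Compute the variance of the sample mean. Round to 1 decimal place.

Under SRS without replacement, Var(ȳ) = (1 − f)·s²/n with f = n/N = 477/30343 = 0.01572026.
Var(ȳ) = (1 − 0.01572026)·200000/477 = 0.98427974·419.28721 = 412.69591.

412.7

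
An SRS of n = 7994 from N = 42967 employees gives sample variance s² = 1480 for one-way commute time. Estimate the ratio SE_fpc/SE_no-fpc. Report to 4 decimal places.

0.9022

f = n/N = 7994/42967 = 0.18604976.
SE_no-fpc = √(s²/n) = 0.43027765; SE_fpc = √((1−f)s²/n) = 0.38819301.
Ratio = √(1−f) = 0.90219191.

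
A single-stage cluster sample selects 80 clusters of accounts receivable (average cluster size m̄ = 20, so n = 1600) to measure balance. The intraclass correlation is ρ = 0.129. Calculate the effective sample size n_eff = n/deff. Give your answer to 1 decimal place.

463.6

deff = 1 + (20 − 1)·0.129 = 1 + 2.451 = 3.451.
n_eff = 1600 / 3.451 = 463.6.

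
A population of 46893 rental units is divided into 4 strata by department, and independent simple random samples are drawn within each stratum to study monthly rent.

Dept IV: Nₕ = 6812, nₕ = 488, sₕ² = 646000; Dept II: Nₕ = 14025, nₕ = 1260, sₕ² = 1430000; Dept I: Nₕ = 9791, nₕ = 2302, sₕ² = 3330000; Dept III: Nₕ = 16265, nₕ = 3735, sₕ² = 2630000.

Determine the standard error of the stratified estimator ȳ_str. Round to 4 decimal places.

Var(ȳ_str) = Σₕ Wₕ²(1 − fₕ)sₕ²/nₕ with Wₕ = Nₕ/N, N = 46893.
Dept IV: Wₕ = 0.14526688; term = 0.14526688²·(1 − 0.07163829)·646000/488 = 25.933621.
Dept II: Wₕ = 0.29908515; term = 0.29908515²·(1 − 0.08983957)·1430000/1260 = 92.40025.
Dept I: Wₕ = 0.20879449; term = 0.20879449²·(1 − 0.23511388)·3330000/2302 = 48.236275.
Dept III: Wₕ = 0.34685347; term = 0.34685347²·(1 − 0.22963418)·2630000/3735 = 65.261078.
Sum = 231.83122.
SE = √(231.83122) = 15.2260.

15.2260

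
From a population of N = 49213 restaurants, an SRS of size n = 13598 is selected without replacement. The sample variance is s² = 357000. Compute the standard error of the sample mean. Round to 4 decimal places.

4.3589

Under SRS without replacement, Var(ȳ) = (1 − f)·s²/n with f = n/N = 13598/49213 = 0.27630911.
Var(ȳ) = (1 − 0.27630911)·357000/13598 = 0.72369089·26.253861 = 18.99968.
SE(ȳ) = √(18.99968) = 4.3589.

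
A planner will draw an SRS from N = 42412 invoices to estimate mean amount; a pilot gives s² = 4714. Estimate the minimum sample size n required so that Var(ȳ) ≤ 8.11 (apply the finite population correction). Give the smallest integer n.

Without fpc, n₀ = s²/D = 4714/8.11 = 581.2577.
With fpc, (1 − n/N)·s²/n ≤ D requires n ≥ n₀/(1 + n₀/N) = 581.2577/(1 + 581.2577/42412) = 573.3992.
Rounding up, n = 574.

574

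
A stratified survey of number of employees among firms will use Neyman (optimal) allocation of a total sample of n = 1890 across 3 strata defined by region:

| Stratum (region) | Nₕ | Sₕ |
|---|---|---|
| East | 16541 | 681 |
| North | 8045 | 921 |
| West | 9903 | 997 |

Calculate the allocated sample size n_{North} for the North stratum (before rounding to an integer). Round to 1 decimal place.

490.6

Neyman allocation: nₕ = n·NₕSₕ / Σⱼ NⱼSⱼ.
Σ NⱼSⱼ = 16541·681 + 8045·921 + 9903·997 = 2.8547157 × 10^7.
n_{North} = 1890·8045·921 / (2.8547157 × 10^7) = 490.6.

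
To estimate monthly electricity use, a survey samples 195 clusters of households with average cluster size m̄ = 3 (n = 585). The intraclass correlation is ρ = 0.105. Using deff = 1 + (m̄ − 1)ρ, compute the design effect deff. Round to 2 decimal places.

deff = 1 + (3 − 1)·0.105 = 1 + 0.21 = 1.21.

1.21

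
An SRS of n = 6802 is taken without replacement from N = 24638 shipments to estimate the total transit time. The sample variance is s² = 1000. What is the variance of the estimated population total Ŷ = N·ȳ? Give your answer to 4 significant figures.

6.461 × 10^7

Var(Ŷ) = N²·Var(ȳ) = N²·(1 − n/N)·s²/n.
f = 6802/24638 = 0.27607760; Var(ȳ) = 0.72392240·1000/6802 = 0.10642787.
Var(Ŷ) = 24638² · 0.10642787 = 6.4605021 × 10^7.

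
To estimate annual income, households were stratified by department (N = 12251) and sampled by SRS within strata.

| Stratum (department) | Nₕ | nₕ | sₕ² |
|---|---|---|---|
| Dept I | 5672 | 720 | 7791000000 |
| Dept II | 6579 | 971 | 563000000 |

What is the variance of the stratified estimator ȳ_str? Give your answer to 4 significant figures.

2.168 × 10^6

Var(ȳ_str) = Σₕ Wₕ²(1 − fₕ)sₕ²/nₕ with Wₕ = Nₕ/N, N = 12251.
Dept I: Wₕ = 0.46298261; term = 0.46298261²·(1 − 0.12693935)·7791000000/720 = 2.0250441 × 10^6.
Dept II: Wₕ = 0.53701739; term = 0.53701739²·(1 − 0.14759082)·563000000/971 = 142532.52.
Sum = 2.1675766 × 10^6.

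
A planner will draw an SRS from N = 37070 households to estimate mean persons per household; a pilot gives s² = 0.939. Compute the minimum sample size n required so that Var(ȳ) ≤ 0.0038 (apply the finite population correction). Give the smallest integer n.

246

Without fpc, n₀ = s²/D = 0.939/0.0038 = 247.1053.
With fpc, (1 − n/N)·s²/n ≤ D requires n ≥ n₀/(1 + n₀/N) = 247.1053/(1 + 247.1053/37070) = 245.4690.
Rounding up, n = 246.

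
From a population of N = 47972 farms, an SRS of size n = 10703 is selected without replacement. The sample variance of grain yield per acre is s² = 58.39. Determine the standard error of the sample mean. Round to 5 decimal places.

Under SRS without replacement, Var(ȳ) = (1 − f)·s²/n with f = n/N = 10703/47972 = 0.22310931.
Var(ȳ) = (1 − 0.22310931)·58.39/10703 = 0.77689069·0.0054554798 = 0.0042383114.
SE(ȳ) = √(0.0042383114) = 0.06510.

0.06510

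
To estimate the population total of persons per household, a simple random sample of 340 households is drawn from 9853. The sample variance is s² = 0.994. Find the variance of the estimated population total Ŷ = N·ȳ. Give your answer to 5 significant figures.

274030

Var(Ŷ) = N²·Var(ȳ) = N²·(1 − n/N)·s²/n.
f = 340/9853 = 0.03450726; Var(ȳ) = 0.96549274·0.994/340 = 0.0028226464.
Var(Ŷ) = 9853² · 0.0028226464 = 274027.05.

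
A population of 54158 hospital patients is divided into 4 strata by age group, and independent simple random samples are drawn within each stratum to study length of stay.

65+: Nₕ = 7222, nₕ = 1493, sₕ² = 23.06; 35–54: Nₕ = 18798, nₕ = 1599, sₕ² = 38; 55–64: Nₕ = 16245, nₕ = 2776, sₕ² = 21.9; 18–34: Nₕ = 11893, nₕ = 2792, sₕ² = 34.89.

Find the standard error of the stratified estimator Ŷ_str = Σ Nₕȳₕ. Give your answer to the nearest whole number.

3377

Var(Ŷ_str) = Σₕ Nₕ²(1 − fₕ)sₕ²/nₕ.
65+: 7222²·(1 − 1493/7222)·23.06/1493 = 639051.42.
35–54: 18798²·(1 − 1599/18798)·38/1599 = 7.6833386 × 10^6.
55–64: 16245²·(1 − 2776/16245)·21.9/2776 = 1.7261547 × 10^6.
18–34: 11893²·(1 − 2792/11893)·34.89/2792 = 1.3525897 × 10^6.
Sum = 1.1401134 × 10^7.
SE = √(1.1401134 × 10^7) = 3377.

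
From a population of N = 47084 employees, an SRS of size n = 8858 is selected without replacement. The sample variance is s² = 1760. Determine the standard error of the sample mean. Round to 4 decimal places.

0.4016

Under SRS without replacement, Var(ȳ) = (1 − f)·s²/n with f = n/N = 8858/47084 = 0.18813185.
Var(ȳ) = (1 − 0.18813185)·1760/8858 = 0.81186815·0.19869045 = 0.16131045.
SE(ȳ) = √(0.16131045) = 0.4016.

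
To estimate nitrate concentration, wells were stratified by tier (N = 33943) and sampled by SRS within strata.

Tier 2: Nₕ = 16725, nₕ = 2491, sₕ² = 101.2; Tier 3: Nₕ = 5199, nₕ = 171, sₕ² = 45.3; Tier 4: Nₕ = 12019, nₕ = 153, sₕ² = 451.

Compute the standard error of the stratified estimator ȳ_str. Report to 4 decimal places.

0.6159

Var(ȳ_str) = Σₕ Wₕ²(1 − fₕ)sₕ²/nₕ with Wₕ = Nₕ/N, N = 33943.
Tier 2: Wₕ = 0.49273783; term = 0.49273783²·(1 − 0.14893871)·101.2/2491 = 0.0083945887.
Tier 3: Wₕ = 0.15316855; term = 0.15316855²·(1 − 0.03289094)·45.3/171 = 0.0060105848.
Tier 4: Wₕ = 0.35409363; term = 0.35409363²·(1 − 0.01272984)·451/153 = 0.36488612.
Sum = 0.37929129.
SE = √(0.37929129) = 0.6159.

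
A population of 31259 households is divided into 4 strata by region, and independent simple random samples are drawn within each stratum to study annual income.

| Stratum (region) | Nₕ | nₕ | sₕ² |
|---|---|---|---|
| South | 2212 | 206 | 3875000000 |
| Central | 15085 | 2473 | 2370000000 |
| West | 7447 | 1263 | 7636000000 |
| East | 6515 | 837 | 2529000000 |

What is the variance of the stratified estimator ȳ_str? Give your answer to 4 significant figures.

Var(ȳ_str) = Σₕ Wₕ²(1 − fₕ)sₕ²/nₕ with Wₕ = Nₕ/N, N = 31259.
South: Wₕ = 0.07076362; term = 0.07076362²·(1 − 0.09312839)·3875000000/206 = 85422.126.
Central: Wₕ = 0.48258102; term = 0.48258102²·(1 − 0.16393769)·2370000000/2473 = 186596.44.
West: Wₕ = 0.23823539; term = 0.23823539²·(1 − 0.16959850)·7636000000/1263 = 284946.44.
East: Wₕ = 0.20841998; term = 0.20841998²·(1 − 0.12847276)·2529000000/837 = 114388.67.
Sum = 671353.68.

671400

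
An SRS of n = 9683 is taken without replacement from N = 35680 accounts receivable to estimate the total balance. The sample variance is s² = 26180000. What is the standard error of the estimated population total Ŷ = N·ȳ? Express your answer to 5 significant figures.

Var(Ŷ) = N²·Var(ȳ) = N²·(1 − n/N)·s²/n.
f = 9683/35680 = 0.27138453; Var(ȳ) = 0.72861547·26180000/9683 = 1969.9631.
Var(Ŷ) = 35680² · 1969.9631 = 2.507886 × 10^12.
SE(Ŷ) = √(2.507886 × 10^12) = 1.5836 × 10^6.

1.5836 × 10^6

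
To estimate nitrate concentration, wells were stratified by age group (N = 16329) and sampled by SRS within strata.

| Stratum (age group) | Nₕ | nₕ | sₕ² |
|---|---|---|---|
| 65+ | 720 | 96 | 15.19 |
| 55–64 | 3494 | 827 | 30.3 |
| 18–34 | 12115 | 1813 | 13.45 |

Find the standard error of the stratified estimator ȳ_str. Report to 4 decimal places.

0.0708

Var(ȳ_str) = Σₕ Wₕ²(1 − fₕ)sₕ²/nₕ with Wₕ = Nₕ/N, N = 16329.
65+: Wₕ = 0.04409333; term = 0.04409333²·(1 − 0.13333333)·15.19/96 = 2.6661492 × 10^-4.
55–64: Wₕ = 0.21397514; term = 0.21397514²·(1 − 0.23669147)·30.3/827 = 0.0012804536.
18–34: Wₕ = 0.74193153; term = 0.74193153²·(1 − 0.14964920)·13.45/1813 = 0.0034725641.
Sum = 0.0050196326.
SE = √(0.0050196326) = 0.0708.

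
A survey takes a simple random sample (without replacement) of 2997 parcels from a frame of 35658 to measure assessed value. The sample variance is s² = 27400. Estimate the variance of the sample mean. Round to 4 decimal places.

Under SRS without replacement, Var(ȳ) = (1 − f)·s²/n with f = n/N = 2997/35658 = 0.08404846.
Var(ȳ) = (1 − 0.08404846)·27400/2997 = 0.91595154·9.1424758 = 8.3740648.

8.3741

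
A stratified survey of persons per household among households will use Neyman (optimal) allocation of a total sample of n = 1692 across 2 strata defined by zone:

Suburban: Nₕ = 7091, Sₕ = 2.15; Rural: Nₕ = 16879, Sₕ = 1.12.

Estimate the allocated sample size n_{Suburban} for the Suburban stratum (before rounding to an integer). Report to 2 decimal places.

755.36

Neyman allocation: nₕ = n·NₕSₕ / Σⱼ NⱼSⱼ.
Σ NⱼSⱼ = 7091·2.15 + 16879·1.12 = 34150.13.
n_{Suburban} = 1692·7091·2.15 / 34150.13 = 755.36.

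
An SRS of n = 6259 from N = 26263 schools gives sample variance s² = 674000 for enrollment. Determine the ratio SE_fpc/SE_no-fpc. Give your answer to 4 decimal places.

0.8727

f = n/N = 6259/26263 = 0.23832007.
SE_no-fpc = √(s²/n) = 10.377135; SE_fpc = √((1−f)s²/n) = 9.0565696.
Ratio = √(1−f) = 0.87274276.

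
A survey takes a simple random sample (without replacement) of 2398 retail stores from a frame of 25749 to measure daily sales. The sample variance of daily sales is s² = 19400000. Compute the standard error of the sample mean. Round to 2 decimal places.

Under SRS without replacement, Var(ȳ) = (1 − f)·s²/n with f = n/N = 2398/25749 = 0.09312983.
Var(ȳ) = (1 − 0.09312983)·19400000/2398 = 0.90687017·8090.0751 = 7336.6477.
SE(ȳ) = √(7336.6477) = 85.65.

85.65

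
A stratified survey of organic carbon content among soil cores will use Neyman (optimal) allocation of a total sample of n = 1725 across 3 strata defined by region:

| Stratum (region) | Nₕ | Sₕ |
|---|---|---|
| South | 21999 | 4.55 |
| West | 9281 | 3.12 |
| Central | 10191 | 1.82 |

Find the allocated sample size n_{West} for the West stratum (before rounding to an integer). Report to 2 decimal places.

338.42

Neyman allocation: nₕ = n·NₕSₕ / Σⱼ NⱼSⱼ.
Σ NⱼSⱼ = 21999·4.55 + 9281·3.12 + 10191·1.82 = 147599.79.
n_{West} = 1725·9281·3.12 / 147599.79 = 338.42.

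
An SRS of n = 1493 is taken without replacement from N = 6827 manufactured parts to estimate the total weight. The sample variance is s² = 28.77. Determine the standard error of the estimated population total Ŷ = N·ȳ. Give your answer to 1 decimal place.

837.7

Var(Ŷ) = N²·Var(ȳ) = N²·(1 − n/N)·s²/n.
f = 1493/6827 = 0.21869049; Var(ȳ) = 0.78130951·28.77/1493 = 0.015055777.
Var(Ŷ) = 6827² · 0.015055777 = 701718.59.
SE(Ŷ) = √(701718.59) = 837.7.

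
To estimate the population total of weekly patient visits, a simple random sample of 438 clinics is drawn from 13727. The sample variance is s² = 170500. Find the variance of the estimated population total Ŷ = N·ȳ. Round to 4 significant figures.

7.101 × 10^10

Var(Ŷ) = N²·Var(ȳ) = N²·(1 − n/N)·s²/n.
f = 438/13727 = 0.03190792; Var(ȳ) = 0.96809208·170500/438 = 376.84863.
Var(Ŷ) = 13727² · 376.84863 = 7.1009787 × 10^10.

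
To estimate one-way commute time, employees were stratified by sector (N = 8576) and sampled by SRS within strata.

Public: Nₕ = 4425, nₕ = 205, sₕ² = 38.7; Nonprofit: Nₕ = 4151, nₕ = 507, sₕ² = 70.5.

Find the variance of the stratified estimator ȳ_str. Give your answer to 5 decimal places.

Var(ȳ_str) = Σₕ Wₕ²(1 − fₕ)sₕ²/nₕ with Wₕ = Nₕ/N, N = 8576.
Public: Wₕ = 0.51597481; term = 0.51597481²·(1 − 0.04632768)·38.7/205 = 0.047930646.
Nonprofit: Wₕ = 0.48402519; term = 0.48402519²·(1 − 0.12213924)·70.5/507 = 0.028598464.
Sum = 0.07652911.

0.07653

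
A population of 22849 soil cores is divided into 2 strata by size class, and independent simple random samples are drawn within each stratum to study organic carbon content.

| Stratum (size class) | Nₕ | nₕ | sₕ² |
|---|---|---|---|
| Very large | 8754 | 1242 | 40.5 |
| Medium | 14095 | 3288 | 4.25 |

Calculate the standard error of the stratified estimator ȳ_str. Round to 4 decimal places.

0.0670

Var(ȳ_str) = Σₕ Wₕ²(1 − fₕ)sₕ²/nₕ with Wₕ = Nₕ/N, N = 22849.
Very large: Wₕ = 0.38312399; term = 0.38312399²·(1 − 0.14187800)·40.5/1242 = 0.0041073447.
Medium: Wₕ = 0.61687601; term = 0.61687601²·(1 − 0.23327421)·4.25/3288 = 3.7713163 × 10^-4.
Sum = 0.0044844763.
SE = √(0.0044844763) = 0.0670.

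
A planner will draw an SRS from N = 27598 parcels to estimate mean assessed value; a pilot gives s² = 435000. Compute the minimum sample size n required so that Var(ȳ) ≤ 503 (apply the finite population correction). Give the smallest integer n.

Without fpc, n₀ = s²/D = 435000/503 = 864.8111.
With fpc, (1 − n/N)·s²/n ≤ D requires n ≥ n₀/(1 + n₀/N) = 864.8111/(1 + 864.8111/27598) = 838.5348.
Rounding up, n = 839.

839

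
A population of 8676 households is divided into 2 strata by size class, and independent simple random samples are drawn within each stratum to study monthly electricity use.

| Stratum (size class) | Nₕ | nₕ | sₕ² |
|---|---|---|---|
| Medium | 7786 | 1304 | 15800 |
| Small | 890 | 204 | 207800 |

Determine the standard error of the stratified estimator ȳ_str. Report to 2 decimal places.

4.05

Var(ȳ_str) = Σₕ Wₕ²(1 − fₕ)sₕ²/nₕ with Wₕ = Nₕ/N, N = 8676.
Medium: Wₕ = 0.89741817; term = 0.89741817²·(1 − 0.16748009)·15800/1304 = 8.1238863.
Small: Wₕ = 0.10258183; term = 0.10258183²·(1 − 0.22921348)·207800/204 = 8.2620993.
Sum = 16.385986.
SE = √(16.385986) = 4.05.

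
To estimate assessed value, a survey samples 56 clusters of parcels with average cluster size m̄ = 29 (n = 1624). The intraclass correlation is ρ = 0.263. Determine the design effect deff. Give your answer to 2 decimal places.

deff = 1 + (29 − 1)·0.263 = 1 + 7.364 = 8.364.

8.36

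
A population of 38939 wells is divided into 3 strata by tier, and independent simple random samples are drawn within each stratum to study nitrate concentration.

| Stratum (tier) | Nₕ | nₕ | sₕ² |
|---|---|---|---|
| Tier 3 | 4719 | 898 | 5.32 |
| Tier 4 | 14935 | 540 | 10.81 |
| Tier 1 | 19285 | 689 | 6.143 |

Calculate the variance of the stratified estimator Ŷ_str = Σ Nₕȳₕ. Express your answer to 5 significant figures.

Var(Ŷ_str) = Σₕ Nₕ²(1 − fₕ)sₕ²/nₕ.
Tier 3: 4719²·(1 − 898/4719)·5.32/898 = 106822.39.
Tier 4: 14935²·(1 − 540/14935)·10.81/540 = 4.3037678 × 10^6.
Tier 1: 19285²·(1 − 689/19285)·6.143/689 = 3.1974258 × 10^6.
Sum = 7.608016 × 10^6.

7.6080 × 10^6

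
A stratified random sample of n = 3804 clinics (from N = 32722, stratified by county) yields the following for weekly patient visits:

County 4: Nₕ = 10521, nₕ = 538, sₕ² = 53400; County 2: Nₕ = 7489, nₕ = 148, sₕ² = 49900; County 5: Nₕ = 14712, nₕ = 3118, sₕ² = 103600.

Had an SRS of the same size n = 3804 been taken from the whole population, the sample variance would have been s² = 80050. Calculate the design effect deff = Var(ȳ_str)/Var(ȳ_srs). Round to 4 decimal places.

1.7390

Var(ȳ_str) = Σ Wₕ²(1−fₕ)sₕ²/nₕ with Wₕ = Nₕ/32722:
  County 4: (10521/32722)²·(1−538/10521)·53400/538 = 9.7363772
  County 2: (7489/32722)²·(1−148/7489)·49900/148 = 17.31164
  County 5: (14712/32722)²·(1−3118/14712)·103600/3118 = 5.2930863
  → Var(ȳ_str) = 32.341104.
Var(ȳ_srs) = (1 − 3804/32722)·80050/3804 = 18.597272.
deff = 32.341104 / 18.597272 = 1.7390.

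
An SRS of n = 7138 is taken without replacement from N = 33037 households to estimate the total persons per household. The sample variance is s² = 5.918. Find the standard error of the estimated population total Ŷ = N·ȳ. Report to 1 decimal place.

842.2

Var(Ŷ) = N²·Var(ȳ) = N²·(1 − n/N)·s²/n.
f = 7138/33037 = 0.21606078; Var(ȳ) = 0.78393922·5.918/7138 = 6.4995129 × 10^-4.
Var(Ŷ) = 33037² · (6.4995129 × 10^-4) = 709385.03.
SE(Ŷ) = √(709385.03) = 842.2.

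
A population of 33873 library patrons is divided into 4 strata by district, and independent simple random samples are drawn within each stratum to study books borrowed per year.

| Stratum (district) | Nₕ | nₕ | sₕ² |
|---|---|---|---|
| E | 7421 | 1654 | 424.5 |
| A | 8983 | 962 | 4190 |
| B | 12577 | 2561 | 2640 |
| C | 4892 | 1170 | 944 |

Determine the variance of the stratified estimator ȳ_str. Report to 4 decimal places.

0.4091

Var(ȳ_str) = Σₕ Wₕ²(1 − fₕ)sₕ²/nₕ with Wₕ = Nₕ/N, N = 33873.
E: Wₕ = 0.21908305; term = 0.21908305²·(1 − 0.22288101)·424.5/1654 = 0.0095729821.
A: Wₕ = 0.26519647; term = 0.26519647²·(1 − 0.10709117)·4190/962 = 0.27351525.
B: Wₕ = 0.37129867; term = 0.37129867²·(1 − 0.20362567)·2640/2561 = 0.11317706.
C: Wₕ = 0.14442181; term = 0.14442181²·(1 − 0.23916599)·944/1170 = 0.012803881.
Sum = 0.40906917.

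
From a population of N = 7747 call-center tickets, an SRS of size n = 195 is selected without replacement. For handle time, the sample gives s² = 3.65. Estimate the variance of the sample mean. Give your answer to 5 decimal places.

0.01825

Under SRS without replacement, Var(ȳ) = (1 − f)·s²/n with f = n/N = 195/7747 = 0.02517103.
Var(ȳ) = (1 − 0.02517103)·3.65/195 = 0.97482897·0.018717949 = 0.018246799.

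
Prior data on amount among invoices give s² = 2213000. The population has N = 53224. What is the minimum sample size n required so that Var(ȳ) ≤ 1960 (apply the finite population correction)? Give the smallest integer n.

Without fpc, n₀ = s²/D = 2213000/1960 = 1129.0816.
With fpc, (1 − n/N)·s²/n ≤ D requires n ≥ n₀/(1 + n₀/N) = 1129.0816/(1 + 1129.0816/53224) = 1105.6271.
Rounding up, n = 1106.

1106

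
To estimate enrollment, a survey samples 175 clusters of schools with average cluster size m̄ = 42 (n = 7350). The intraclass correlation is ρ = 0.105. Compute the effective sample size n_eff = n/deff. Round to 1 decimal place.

deff = 1 + (42 − 1)·0.105 = 1 + 4.305 = 5.305.
n_eff = 7350 / 5.305 = 1385.5.

1385.5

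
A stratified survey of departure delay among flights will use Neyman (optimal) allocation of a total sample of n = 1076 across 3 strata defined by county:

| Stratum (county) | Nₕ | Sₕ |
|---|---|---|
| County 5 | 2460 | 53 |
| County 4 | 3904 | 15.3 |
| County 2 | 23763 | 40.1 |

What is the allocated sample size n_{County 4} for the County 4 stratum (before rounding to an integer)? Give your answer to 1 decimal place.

56.2

Neyman allocation: nₕ = n·NₕSₕ / Σⱼ NⱼSⱼ.
Σ NⱼSⱼ = 2460·53 + 3904·15.3 + 23763·40.1 = 1.1430075 × 10^6.
n_{County 4} = 1076·3904·15.3 / (1.1430075 × 10^6) = 56.2.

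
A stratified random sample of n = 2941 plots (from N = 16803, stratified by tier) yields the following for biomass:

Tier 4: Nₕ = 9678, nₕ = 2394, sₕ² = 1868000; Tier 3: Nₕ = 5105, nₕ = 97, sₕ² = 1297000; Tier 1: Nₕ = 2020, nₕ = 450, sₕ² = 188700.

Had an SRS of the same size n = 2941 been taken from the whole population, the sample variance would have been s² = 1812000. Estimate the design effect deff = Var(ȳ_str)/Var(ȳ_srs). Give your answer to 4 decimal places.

2.7746

Var(ȳ_str) = Σ Wₕ²(1−fₕ)sₕ²/nₕ with Wₕ = Nₕ/16803:
  Tier 4: (9678/16803)²·(1−2394/9678)·1868000/2394 = 194.82049
  Tier 3: (5105/16803)²·(1−97/5105)·1297000/97 = 1210.7505
  Tier 1: (2020/16803)²·(1−450/2020)·188700/450 = 4.7101719
  → Var(ȳ_str) = 1410.2812.
Var(ȳ_srs) = (1 − 2941/16803)·1812000/2941 = 508.27908.
deff = 1410.2812 / 508.27908 = 2.7746.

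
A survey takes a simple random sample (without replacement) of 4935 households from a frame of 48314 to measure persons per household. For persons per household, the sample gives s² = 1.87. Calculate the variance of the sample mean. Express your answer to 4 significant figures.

3.402 × 10^-4

Under SRS without replacement, Var(ȳ) = (1 − f)·s²/n with f = n/N = 4935/48314 = 0.10214431.
Var(ȳ) = (1 − 0.10214431)·1.87/4935 = 0.89785569·3.7892604 × 10^-4 = 3.402209 × 10^-4.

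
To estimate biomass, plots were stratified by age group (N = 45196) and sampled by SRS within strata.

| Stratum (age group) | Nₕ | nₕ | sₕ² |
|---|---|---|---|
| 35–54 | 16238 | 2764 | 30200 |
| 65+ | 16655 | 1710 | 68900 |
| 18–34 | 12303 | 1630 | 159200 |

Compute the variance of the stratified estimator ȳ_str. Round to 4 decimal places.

12.3586

Var(ȳ_str) = Σₕ Wₕ²(1 − fₕ)sₕ²/nₕ with Wₕ = Nₕ/N, N = 45196.
35–54: Wₕ = 0.35927958; term = 0.35927958²·(1 − 0.17021801)·30200/2764 = 1.1703021.
65+: Wₕ = 0.36850606; term = 0.36850606²·(1 − 0.10267187)·68900/1710 = 4.9097985.
18–34: Wₕ = 0.27221436; term = 0.27221436²·(1 − 0.13248801)·159200/1630 = 6.278458.
Sum = 12.358559.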